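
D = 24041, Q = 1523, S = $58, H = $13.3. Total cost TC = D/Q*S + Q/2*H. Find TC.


TC = 24041/1523 * 58 + 1523/2 * 13.3

$11043.50


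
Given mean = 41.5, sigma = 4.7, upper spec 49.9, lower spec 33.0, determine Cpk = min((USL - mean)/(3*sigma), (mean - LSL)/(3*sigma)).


Cpu = (49.9 - 41.5) / (3 * 4.7) = 0.6
Cpl = (41.5 - 33.0) / (3 * 4.7) = 0.6
Cpk = min(0.6, 0.6) = 0.6

0.6


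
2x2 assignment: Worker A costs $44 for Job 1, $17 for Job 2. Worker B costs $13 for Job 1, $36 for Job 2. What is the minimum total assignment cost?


Option 1: A->1 + B->2 = $44 + $36 = $80
Option 2: A->2 + B->1 = $17 + $13 = $30
Min cost = min($80, $30) = $30

$30


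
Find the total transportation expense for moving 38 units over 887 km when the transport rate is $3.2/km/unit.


TC = dist * cost * units = 887 * 3.2 * 38 = $107859.20

$107859.20


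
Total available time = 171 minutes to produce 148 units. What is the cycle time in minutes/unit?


Formula: CT = Available Time / Number of Units
CT = 171 min / 148 units
CT = 1.16 min/unit

1.16 min/unit


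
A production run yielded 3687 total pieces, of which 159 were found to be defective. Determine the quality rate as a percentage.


Formula: Quality Rate = Good Pieces / Total Pieces * 100
Good pieces = 3687 - 159 = 3528
QR = 3528 / 3687 * 100 = 95.7%

95.7%


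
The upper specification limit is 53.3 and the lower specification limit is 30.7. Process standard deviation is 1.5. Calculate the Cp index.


Cp = (53.3 - 30.7) / (6 * 1.5)

2.51


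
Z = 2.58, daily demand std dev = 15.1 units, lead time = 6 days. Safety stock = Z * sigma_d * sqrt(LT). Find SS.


Formula: SS = z * sigma_d * sqrt(LT)
sqrt(LT) = sqrt(6) = 2.4495
SS = 2.58 * 15.1 * 2.4495
SS = 95.4 units

95.4 units


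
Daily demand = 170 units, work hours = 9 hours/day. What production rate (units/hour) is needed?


Formula: Production Rate = Daily Demand / Available Hours
Rate = 170 units/day / 9 hours/day
Rate = 18.9 units/hour

18.9 units/hour


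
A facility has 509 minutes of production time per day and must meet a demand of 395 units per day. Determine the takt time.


Formula: Takt Time = Available Production Time / Customer Demand
Takt = 509 min/day / 395 units/day
Takt = 1.29 min/unit

1.29 min/unit


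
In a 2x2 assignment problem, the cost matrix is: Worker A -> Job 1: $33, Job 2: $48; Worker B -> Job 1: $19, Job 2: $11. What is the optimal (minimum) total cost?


Option 1: A->1 + B->2 = $33 + $11 = $44
Option 2: A->2 + B->1 = $48 + $19 = $67
Min cost = min($44, $67) = $44

$44


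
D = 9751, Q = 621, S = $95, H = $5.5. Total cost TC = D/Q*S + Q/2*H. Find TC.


TC = 9751/621 * 95 + 621/2 * 5.5

$3199.45


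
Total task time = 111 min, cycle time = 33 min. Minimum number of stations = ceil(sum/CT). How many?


Formula: N_min = ceil(Sum of Task Times / Cycle Time)
N_min = ceil(111 min / 33 min) = ceil(3.3636)
N_min = 4 stations

4


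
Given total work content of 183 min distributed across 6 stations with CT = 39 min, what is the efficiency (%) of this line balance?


Formula: Efficiency = Sum of Task Times / (N_stations * CT) * 100
Total station capacity = 6 stations * 39 min = 234 min
Efficiency = 183 / 234 * 100 = 78.2%

78.2%


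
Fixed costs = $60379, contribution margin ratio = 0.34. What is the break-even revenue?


Formula: BER = Fixed Costs / Contribution Margin Ratio
BER = $60379 / 0.34
BER = $177585.29 (to the nearest cent)

$177585.29


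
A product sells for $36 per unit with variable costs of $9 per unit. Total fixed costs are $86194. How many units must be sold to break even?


Formula: BEQ = Fixed Costs / (Price - Variable Cost)
Contribution margin = $36 - $9 = $27/unit
BEQ = ceil($86194 / $27/unit) = ceil(3192.37) = 3193 units

3193 units


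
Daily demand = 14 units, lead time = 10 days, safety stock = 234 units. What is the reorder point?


Formula: ROP = (Daily Demand * Lead Time) + Safety Stock
Demand during lead time = 14 * 10 = 140 units
ROP = 140 + 234 = 374 units

374 units


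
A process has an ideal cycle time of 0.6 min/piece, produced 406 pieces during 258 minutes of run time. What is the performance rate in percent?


Formula: Performance = (Ideal CT * Total Count) / Run Time * 100
Ideal output time = 0.6 * 406 = 243.6 min
Performance = 243.6 / 258 * 100 = 94.4%

94.4%


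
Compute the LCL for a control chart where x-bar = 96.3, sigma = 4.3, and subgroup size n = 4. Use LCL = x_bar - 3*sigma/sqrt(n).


LCL = 96.3 - 3 * 4.3 / sqrt(4)

89.85


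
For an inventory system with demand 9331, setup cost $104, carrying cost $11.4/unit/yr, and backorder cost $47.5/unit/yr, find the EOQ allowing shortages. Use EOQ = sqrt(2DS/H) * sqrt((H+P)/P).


Formula: EOQ* = sqrt(2DS/H) * sqrt((H+P)/P)
Base EOQ = sqrt(2*9331*104/11.4) = 412.61 units
Correction = sqrt((11.4+47.5)/47.5) = 1.11355
EOQ* = 412.61 * 1.11355 = 459.5 units

459.5 units


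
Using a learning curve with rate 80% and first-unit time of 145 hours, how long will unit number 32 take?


Formula: T_n = T_1 * (learning_rate)^(log2(n)) where learning_rate = rate/100
Doublings = log2(32) = 5
T_n = 145 * 0.8^5
T_n = 145 * 0.3277 = 47.5 hours

47.5 hours


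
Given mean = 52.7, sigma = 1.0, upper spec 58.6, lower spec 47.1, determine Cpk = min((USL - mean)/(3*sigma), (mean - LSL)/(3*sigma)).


Cpu = (58.6 - 52.7) / (3 * 1.0) = 1.97
Cpl = (52.7 - 47.1) / (3 * 1.0) = 1.87
Cpk = min(1.97, 1.87) = 1.87

1.87


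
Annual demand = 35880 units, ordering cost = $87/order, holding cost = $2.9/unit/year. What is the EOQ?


Formula: EOQ = sqrt(2 * D * S / H)
Numerator: 2 * 35880 * 87 = 6243120
2DS/H = 6243120 / 2.9 = 2152800.0
EOQ = sqrt(2152800.0) = 1467.2 units

1467.2 units


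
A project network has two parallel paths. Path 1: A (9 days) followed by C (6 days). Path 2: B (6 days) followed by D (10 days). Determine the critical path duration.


Path 1 = 9 + 6 = 15 days
Path 2 = 6 + 10 = 16 days
Duration = max(15, 16) = 16 days

16 days


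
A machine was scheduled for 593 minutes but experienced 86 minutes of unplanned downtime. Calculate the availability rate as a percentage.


Formula: Availability = (Planned Time - Downtime) / Planned Time * 100
Uptime = 593 - 86 = 507 min
Availability = 507 / 593 * 100 = 85.5%

85.5%


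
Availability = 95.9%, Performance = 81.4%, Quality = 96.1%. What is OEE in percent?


Formula: OEE = Availability * Performance * Quality / 10000
A * P = 95.9% * 81.4% / 100 = 78.06%
OEE = 78.06% * 96.1% / 100 = 75.0%

75.0%


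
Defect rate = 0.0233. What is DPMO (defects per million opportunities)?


DPMO = defect_rate * 1000000 = 0.0233 * 1000000

23300


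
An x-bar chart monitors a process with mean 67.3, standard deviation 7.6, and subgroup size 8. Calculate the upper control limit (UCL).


UCL = 67.3 + 3 * 7.6 / sqrt(8)

75.36


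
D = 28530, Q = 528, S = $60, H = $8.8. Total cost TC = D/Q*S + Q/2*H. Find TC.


TC = 28530/528 * 60 + 528/2 * 8.8

$5565.25


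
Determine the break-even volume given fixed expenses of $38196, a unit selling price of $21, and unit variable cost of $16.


Formula: BEQ = Fixed Costs / (Price - Variable Cost)
Contribution margin = $21 - $16 = $5/unit
BEQ = ceil($38196 / $5/unit) = ceil(7639.2) = 7640 units

7640 units


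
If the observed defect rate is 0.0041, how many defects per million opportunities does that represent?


DPMO = defect_rate * 1000000 = 0.0041 * 1000000

4100


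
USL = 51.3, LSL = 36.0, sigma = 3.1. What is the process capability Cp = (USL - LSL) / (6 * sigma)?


Cp = (51.3 - 36.0) / (6 * 3.1)

0.82


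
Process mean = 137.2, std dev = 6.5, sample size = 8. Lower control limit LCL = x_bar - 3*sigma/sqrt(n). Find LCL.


LCL = 137.2 - 3 * 6.5 / sqrt(8)

130.31


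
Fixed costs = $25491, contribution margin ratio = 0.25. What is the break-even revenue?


Formula: BER = Fixed Costs / Contribution Margin Ratio
BER = $25491 / 0.25
BER = $101964.00 (to the nearest cent)

$101964.00


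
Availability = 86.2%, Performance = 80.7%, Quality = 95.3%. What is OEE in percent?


Formula: OEE = Availability * Performance * Quality / 10000
A * P = 86.2% * 80.7% / 100 = 69.56%
OEE = 69.56% * 95.3% / 100 = 66.3%

66.3%


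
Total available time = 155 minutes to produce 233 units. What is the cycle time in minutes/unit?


Formula: CT = Available Time / Number of Units
CT = 155 min / 233 units
CT = 0.67 min/unit

0.67 min/unit


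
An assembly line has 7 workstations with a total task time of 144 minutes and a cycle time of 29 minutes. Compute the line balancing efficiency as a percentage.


Formula: Efficiency = Sum of Task Times / (N_stations * CT) * 100
Total station capacity = 7 stations * 29 min = 203 min
Efficiency = 144 / 203 * 100 = 70.9%

70.9%


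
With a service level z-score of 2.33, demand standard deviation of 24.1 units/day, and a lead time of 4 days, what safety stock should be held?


Formula: SS = z * sigma_d * sqrt(LT)
sqrt(LT) = sqrt(4) = 2.0
SS = 2.33 * 24.1 * 2.0
SS = 112.3 units

112.3 units


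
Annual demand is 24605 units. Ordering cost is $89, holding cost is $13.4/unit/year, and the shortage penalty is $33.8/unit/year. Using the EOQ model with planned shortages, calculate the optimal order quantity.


Formula: EOQ* = sqrt(2DS/H) * sqrt((H+P)/P)
Base EOQ = sqrt(2*24605*89/13.4) = 571.7 units
Correction = sqrt((13.4+33.8)/33.8) = 1.18171
EOQ* = 571.7 * 1.18171 = 675.6 units

675.6 units


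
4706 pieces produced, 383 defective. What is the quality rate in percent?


Formula: Quality Rate = Good Pieces / Total Pieces * 100
Good pieces = 4706 - 383 = 4323
QR = 4323 / 4706 * 100 = 91.9%

91.9%


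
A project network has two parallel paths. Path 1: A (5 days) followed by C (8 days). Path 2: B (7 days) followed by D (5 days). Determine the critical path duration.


Path 1 = 5 + 8 = 13 days
Path 2 = 7 + 5 = 12 days
Duration = max(13, 12) = 13 days

13 days


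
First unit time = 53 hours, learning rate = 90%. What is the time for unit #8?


Formula: T_n = T_1 * (learning_rate)^(log2(n)) where learning_rate = rate/100
Doublings = log2(8) = 3
T_n = 53 * 0.9^3
T_n = 53 * 0.729 = 38.6 hours

38.6 hours


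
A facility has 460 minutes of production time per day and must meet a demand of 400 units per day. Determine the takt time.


Formula: Takt Time = Available Production Time / Customer Demand
Takt = 460 min/day / 400 units/day
Takt = 1.15 min/unit

1.15 min/unit


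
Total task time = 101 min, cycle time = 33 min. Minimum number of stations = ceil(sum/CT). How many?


Formula: N_min = ceil(Sum of Task Times / Cycle Time)
N_min = ceil(101 min / 33 min) = ceil(3.0606)
N_min = 4 stations

4


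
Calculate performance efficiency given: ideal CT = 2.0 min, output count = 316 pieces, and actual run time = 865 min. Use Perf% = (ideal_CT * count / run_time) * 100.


Formula: Performance = (Ideal CT * Total Count) / Run Time * 100
Ideal output time = 2.0 * 316 = 632.0 min
Performance = 632.0 / 865 * 100 = 73.1%

73.1%


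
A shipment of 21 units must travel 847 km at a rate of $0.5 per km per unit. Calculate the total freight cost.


TC = dist * cost * units = 847 * 0.5 * 21 = $8893.50

$8893.50


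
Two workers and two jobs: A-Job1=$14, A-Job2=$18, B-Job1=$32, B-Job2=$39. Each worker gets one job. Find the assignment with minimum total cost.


Option 1: A->1 + B->2 = $14 + $39 = $53
Option 2: A->2 + B->1 = $18 + $32 = $50
Min cost = min($53, $50) = $50

$50


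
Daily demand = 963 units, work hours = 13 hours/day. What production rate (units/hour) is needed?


Formula: Production Rate = Daily Demand / Available Hours
Rate = 963 units/day / 13 hours/day
Rate = 74.1 units/hour

74.1 units/hour


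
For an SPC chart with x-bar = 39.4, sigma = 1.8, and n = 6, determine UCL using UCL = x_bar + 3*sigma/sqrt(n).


UCL = 39.4 + 3 * 1.8 / sqrt(6)

41.6


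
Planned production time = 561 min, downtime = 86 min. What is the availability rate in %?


Formula: Availability = (Planned Time - Downtime) / Planned Time * 100
Uptime = 561 - 86 = 475 min
Availability = 475 / 561 * 100 = 84.7%

84.7%


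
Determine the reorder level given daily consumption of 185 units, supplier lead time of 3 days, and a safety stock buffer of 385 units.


Formula: ROP = (Daily Demand * Lead Time) + Safety Stock
Demand during lead time = 185 * 3 = 555 units
ROP = 555 + 385 = 940 units

940 units


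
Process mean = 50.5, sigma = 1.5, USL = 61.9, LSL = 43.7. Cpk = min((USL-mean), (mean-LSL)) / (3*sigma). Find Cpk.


Cpu = (61.9 - 50.5) / (3 * 1.5) = 2.53
Cpl = (50.5 - 43.7) / (3 * 1.5) = 1.51
Cpk = min(2.53, 1.51) = 1.51

1.51


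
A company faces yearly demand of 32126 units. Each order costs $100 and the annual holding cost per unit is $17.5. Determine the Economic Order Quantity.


Formula: EOQ = sqrt(2 * D * S / H)
Numerator: 2 * 32126 * 100 = 6425200
2DS/H = 6425200 / 17.5 = 367154.3
EOQ = sqrt(367154.3) = 605.9 units

605.9 units


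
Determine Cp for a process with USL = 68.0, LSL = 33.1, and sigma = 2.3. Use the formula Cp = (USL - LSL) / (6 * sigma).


Cp = (68.0 - 33.1) / (6 * 2.3)

2.53


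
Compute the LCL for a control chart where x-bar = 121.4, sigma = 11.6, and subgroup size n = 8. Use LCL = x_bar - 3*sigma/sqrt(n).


LCL = 121.4 - 3 * 11.6 / sqrt(8)

109.1


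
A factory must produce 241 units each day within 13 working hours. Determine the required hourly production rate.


Formula: Production Rate = Daily Demand / Available Hours
Rate = 241 units/day / 13 hours/day
Rate = 18.5 units/hour

18.5 units/hour


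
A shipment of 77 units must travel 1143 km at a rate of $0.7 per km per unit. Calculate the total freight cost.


TC = dist * cost * units = 1143 * 0.7 * 77 = $61607.70

$61607.70


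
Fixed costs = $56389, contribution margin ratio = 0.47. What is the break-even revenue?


Formula: BER = Fixed Costs / Contribution Margin Ratio
BER = $56389 / 0.47
BER = $119976.60 (to the nearest cent)

$119976.60


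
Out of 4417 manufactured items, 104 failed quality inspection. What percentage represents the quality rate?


Formula: Quality Rate = Good Pieces / Total Pieces * 100
Good pieces = 4417 - 104 = 4313
QR = 4313 / 4417 * 100 = 97.6%

97.6%


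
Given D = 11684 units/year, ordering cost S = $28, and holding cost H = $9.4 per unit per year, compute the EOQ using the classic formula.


Formula: EOQ = sqrt(2 * D * S / H)
Numerator: 2 * 11684 * 28 = 654304
2DS/H = 654304 / 9.4 = 69606.8
EOQ = sqrt(69606.8) = 263.8 units

263.8 units


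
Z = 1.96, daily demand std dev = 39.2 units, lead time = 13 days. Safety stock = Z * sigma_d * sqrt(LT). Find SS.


Formula: SS = z * sigma_d * sqrt(LT)
sqrt(LT) = sqrt(13) = 3.6056
SS = 1.96 * 39.2 * 3.6056
SS = 277.0 units

277.0 units


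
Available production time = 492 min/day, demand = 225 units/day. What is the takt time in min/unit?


Formula: Takt Time = Available Production Time / Customer Demand
Takt = 492 min/day / 225 units/day
Takt = 2.19 min/unit

2.19 min/unit


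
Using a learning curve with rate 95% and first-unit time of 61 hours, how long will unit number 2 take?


Formula: T_n = T_1 * (learning_rate)^(log2(n)) where learning_rate = rate/100
Doublings = log2(2) = 1
T_n = 61 * 0.95^1
T_n = 61 * 0.95 = 58.0 hours

58.0 hours


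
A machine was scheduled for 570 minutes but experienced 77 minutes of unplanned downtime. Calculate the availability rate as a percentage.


Formula: Availability = (Planned Time - Downtime) / Planned Time * 100
Uptime = 570 - 77 = 493 min
Availability = 493 / 570 * 100 = 86.5%

86.5%


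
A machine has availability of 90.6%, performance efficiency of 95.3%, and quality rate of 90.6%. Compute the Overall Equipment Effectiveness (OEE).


Formula: OEE = Availability * Performance * Quality / 10000
A * P = 90.6% * 95.3% / 100 = 86.34%
OEE = 86.34% * 90.6% / 100 = 78.2%

78.2%


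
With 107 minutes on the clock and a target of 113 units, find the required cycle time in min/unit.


Formula: CT = Available Time / Number of Units
CT = 107 min / 113 units
CT = 0.95 min/unit

0.95 min/unit


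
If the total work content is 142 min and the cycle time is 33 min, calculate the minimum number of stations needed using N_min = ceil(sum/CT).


Formula: N_min = ceil(Sum of Task Times / Cycle Time)
N_min = ceil(142 min / 33 min) = ceil(4.303)
N_min = 5 stations

5


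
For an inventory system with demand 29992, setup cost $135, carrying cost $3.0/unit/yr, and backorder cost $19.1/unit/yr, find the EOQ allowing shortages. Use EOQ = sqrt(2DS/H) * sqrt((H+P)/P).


Formula: EOQ* = sqrt(2DS/H) * sqrt((H+P)/P)
Base EOQ = sqrt(2*29992*135/3.0) = 1642.95 units
Correction = sqrt((3.0+19.1)/19.1) = 1.07567
EOQ* = 1642.95 * 1.07567 = 1767.3 units

1767.3 units


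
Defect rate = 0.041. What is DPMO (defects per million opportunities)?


DPMO = defect_rate * 1000000 = 0.041 * 1000000

41000


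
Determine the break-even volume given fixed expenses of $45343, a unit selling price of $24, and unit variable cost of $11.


Formula: BEQ = Fixed Costs / (Price - Variable Cost)
Contribution margin = $24 - $11 = $13/unit
BEQ = ceil($45343 / $13/unit) = ceil(3487.92) = 3488 units

3488 units


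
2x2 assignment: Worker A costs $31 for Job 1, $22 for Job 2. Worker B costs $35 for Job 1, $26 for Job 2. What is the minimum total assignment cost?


Option 1: A->1 + B->2 = $31 + $26 = $57
Option 2: A->2 + B->1 = $22 + $35 = $57
Min cost = min($57, $57) = $57

$57


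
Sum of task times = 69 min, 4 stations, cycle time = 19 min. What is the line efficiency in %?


Formula: Efficiency = Sum of Task Times / (N_stations * CT) * 100
Total station capacity = 4 stations * 19 min = 76 min
Efficiency = 69 / 76 * 100 = 90.8%

90.8%


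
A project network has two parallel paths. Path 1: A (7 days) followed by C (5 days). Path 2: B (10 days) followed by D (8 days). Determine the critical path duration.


Path 1 = 7 + 5 = 12 days
Path 2 = 10 + 8 = 18 days
Duration = max(12, 18) = 18 days

18 days


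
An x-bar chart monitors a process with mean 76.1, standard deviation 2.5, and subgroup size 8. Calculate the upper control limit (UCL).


UCL = 76.1 + 3 * 2.5 / sqrt(8)

78.75


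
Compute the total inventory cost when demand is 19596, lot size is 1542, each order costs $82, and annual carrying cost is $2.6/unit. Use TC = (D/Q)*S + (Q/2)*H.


TC = 19596/1542 * 82 + 1542/2 * 2.6

$3046.67


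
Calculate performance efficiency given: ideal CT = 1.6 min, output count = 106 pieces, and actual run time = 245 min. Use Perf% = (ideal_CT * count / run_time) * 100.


Formula: Performance = (Ideal CT * Total Count) / Run Time * 100
Ideal output time = 1.6 * 106 = 169.6 min
Performance = 169.6 / 245 * 100 = 69.2%

69.2%


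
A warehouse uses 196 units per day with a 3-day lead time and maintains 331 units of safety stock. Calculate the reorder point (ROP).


Formula: ROP = (Daily Demand * Lead Time) + Safety Stock
Demand during lead time = 196 * 3 = 588 units
ROP = 588 + 331 = 919 units

919 units


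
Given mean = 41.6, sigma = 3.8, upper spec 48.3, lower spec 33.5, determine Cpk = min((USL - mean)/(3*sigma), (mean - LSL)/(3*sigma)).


Cpu = (48.3 - 41.6) / (3 * 3.8) = 0.59
Cpl = (41.6 - 33.5) / (3 * 3.8) = 0.71
Cpk = min(0.59, 0.71) = 0.59

0.59


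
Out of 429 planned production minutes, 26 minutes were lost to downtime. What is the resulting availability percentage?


Formula: Availability = (Planned Time - Downtime) / Planned Time * 100
Uptime = 429 - 26 = 403 min
Availability = 403 / 429 * 100 = 93.9%

93.9%


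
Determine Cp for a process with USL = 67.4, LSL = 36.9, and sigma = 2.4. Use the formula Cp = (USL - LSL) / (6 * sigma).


Cp = (67.4 - 36.9) / (6 * 2.4)

2.12


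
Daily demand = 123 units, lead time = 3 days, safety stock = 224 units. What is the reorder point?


Formula: ROP = (Daily Demand * Lead Time) + Safety Stock
Demand during lead time = 123 * 3 = 369 units
ROP = 369 + 224 = 593 units

593 units


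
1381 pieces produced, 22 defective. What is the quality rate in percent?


Formula: Quality Rate = Good Pieces / Total Pieces * 100
Good pieces = 1381 - 22 = 1359
QR = 1359 / 1381 * 100 = 98.4%

98.4%


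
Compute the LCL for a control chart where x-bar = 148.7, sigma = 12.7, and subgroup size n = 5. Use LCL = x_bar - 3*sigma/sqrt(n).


LCL = 148.7 - 3 * 12.7 / sqrt(5)

131.66


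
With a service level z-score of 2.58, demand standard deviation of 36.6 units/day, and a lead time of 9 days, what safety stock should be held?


Formula: SS = z * sigma_d * sqrt(LT)
sqrt(LT) = sqrt(9) = 3.0
SS = 2.58 * 36.6 * 3.0
SS = 283.3 units

283.3 units


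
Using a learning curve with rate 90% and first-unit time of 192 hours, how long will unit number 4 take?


Formula: T_n = T_1 * (learning_rate)^(log2(n)) where learning_rate = rate/100
Doublings = log2(4) = 2
T_n = 192 * 0.9^2
T_n = 192 * 0.81 = 155.5 hours

155.5 hours


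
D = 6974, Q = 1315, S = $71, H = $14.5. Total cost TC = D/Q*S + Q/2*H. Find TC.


TC = 6974/1315 * 71 + 1315/2 * 14.5

$9910.29


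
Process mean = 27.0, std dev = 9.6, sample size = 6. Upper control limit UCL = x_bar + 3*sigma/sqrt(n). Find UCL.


UCL = 27.0 + 3 * 9.6 / sqrt(6)

38.76


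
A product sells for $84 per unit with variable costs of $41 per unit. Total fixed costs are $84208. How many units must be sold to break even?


Formula: BEQ = Fixed Costs / (Price - Variable Cost)
Contribution margin = $84 - $41 = $43/unit
BEQ = ceil($84208 / $43/unit) = ceil(1958.33) = 1959 units

1959 units


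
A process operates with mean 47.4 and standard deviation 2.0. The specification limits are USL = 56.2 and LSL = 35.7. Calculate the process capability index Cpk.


Cpu = (56.2 - 47.4) / (3 * 2.0) = 1.47
Cpl = (47.4 - 35.7) / (3 * 2.0) = 1.95
Cpk = min(1.47, 1.95) = 1.47

1.47


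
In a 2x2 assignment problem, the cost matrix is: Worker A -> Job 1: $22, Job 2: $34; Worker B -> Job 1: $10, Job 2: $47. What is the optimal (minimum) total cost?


Option 1: A->1 + B->2 = $22 + $47 = $69
Option 2: A->2 + B->1 = $34 + $10 = $44
Min cost = min($69, $44) = $44

$44


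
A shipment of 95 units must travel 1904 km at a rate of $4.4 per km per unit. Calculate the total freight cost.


TC = dist * cost * units = 1904 * 4.4 * 95 = $795872.00

$795872.00


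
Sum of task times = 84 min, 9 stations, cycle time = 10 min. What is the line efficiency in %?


Formula: Efficiency = Sum of Task Times / (N_stations * CT) * 100
Total station capacity = 9 stations * 10 min = 90 min
Efficiency = 84 / 90 * 100 = 93.3%

93.3%


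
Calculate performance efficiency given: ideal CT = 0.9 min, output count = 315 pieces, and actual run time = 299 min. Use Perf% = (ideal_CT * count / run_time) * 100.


Formula: Performance = (Ideal CT * Total Count) / Run Time * 100
Ideal output time = 0.9 * 315 = 283.5 min
Performance = 283.5 / 299 * 100 = 94.8%

94.8%


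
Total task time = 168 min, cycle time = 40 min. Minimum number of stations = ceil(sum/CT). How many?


Formula: N_min = ceil(Sum of Task Times / Cycle Time)
N_min = ceil(168 min / 40 min) = ceil(4.2)
N_min = 5 stations

5


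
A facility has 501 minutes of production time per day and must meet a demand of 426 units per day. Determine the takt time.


Formula: Takt Time = Available Production Time / Customer Demand
Takt = 501 min/day / 426 units/day
Takt = 1.18 min/unit

1.18 min/unit


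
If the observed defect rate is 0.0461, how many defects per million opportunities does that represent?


DPMO = defect_rate * 1000000 = 0.0461 * 1000000

46100


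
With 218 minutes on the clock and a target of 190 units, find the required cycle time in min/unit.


Formula: CT = Available Time / Number of Units
CT = 218 min / 190 units
CT = 1.15 min/unit

1.15 min/unit


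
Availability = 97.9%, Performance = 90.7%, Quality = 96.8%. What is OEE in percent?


Formula: OEE = Availability * Performance * Quality / 10000
A * P = 97.9% * 90.7% / 100 = 88.8%
OEE = 88.8% * 96.8% / 100 = 86.0%

86.0%


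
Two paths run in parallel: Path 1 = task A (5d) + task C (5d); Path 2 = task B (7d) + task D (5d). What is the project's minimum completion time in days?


Path 1 = 5 + 5 = 10 days
Path 2 = 7 + 5 = 12 days
Duration = max(10, 12) = 12 days

12 days


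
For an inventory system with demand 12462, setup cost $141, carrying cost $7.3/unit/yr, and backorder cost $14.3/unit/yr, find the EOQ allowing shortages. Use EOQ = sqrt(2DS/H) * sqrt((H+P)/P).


Formula: EOQ* = sqrt(2DS/H) * sqrt((H+P)/P)
Base EOQ = sqrt(2*12462*141/7.3) = 693.84 units
Correction = sqrt((7.3+14.3)/14.3) = 1.22902
EOQ* = 693.84 * 1.22902 = 852.7 units

852.7 units


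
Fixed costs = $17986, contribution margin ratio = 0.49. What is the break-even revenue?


Formula: BER = Fixed Costs / Contribution Margin Ratio
BER = $17986 / 0.49
BER = $36706.12 (to the nearest cent)

$36706.12


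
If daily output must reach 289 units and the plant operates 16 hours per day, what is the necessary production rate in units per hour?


Formula: Production Rate = Daily Demand / Available Hours
Rate = 289 units/day / 16 hours/day
Rate = 18.1 units/hour

18.1 units/hour


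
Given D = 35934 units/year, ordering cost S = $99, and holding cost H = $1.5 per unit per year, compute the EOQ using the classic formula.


Formula: EOQ = sqrt(2 * D * S / H)
Numerator: 2 * 35934 * 99 = 7114932
2DS/H = 7114932 / 1.5 = 4743288.0
EOQ = sqrt(4743288.0) = 2177.9 units

2177.9 units


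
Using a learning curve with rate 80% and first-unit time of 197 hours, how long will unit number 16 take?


Formula: T_n = T_1 * (learning_rate)^(log2(n)) where learning_rate = rate/100
Doublings = log2(16) = 4
T_n = 197 * 0.8^4
T_n = 197 * 0.4096 = 80.7 hours

80.7 hours


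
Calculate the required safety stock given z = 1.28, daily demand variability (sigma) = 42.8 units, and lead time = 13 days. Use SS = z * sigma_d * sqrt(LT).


Formula: SS = z * sigma_d * sqrt(LT)
sqrt(LT) = sqrt(13) = 3.6056
SS = 1.28 * 42.8 * 3.6056
SS = 197.5 units

197.5 units


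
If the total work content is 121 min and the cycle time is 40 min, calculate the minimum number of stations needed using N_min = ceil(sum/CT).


Formula: N_min = ceil(Sum of Task Times / Cycle Time)
N_min = ceil(121 min / 40 min) = ceil(3.025)
N_min = 4 stations

4


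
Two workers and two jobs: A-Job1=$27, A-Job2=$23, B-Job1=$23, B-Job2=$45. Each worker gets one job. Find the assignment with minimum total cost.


Option 1: A->1 + B->2 = $27 + $45 = $72
Option 2: A->2 + B->1 = $23 + $23 = $46
Min cost = min($72, $46) = $46

$46


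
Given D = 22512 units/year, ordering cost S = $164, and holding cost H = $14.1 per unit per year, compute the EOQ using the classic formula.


Formula: EOQ = sqrt(2 * D * S / H)
Numerator: 2 * 22512 * 164 = 7383936
2DS/H = 7383936 / 14.1 = 523683.4
EOQ = sqrt(523683.4) = 723.7 units

723.7 units


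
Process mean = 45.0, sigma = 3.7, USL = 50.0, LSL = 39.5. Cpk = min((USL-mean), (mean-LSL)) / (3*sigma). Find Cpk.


Cpu = (50.0 - 45.0) / (3 * 3.7) = 0.45
Cpl = (45.0 - 39.5) / (3 * 3.7) = 0.5
Cpk = min(0.45, 0.5) = 0.45

0.45


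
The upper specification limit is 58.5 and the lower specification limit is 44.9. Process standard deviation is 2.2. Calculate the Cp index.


Cp = (58.5 - 44.9) / (6 * 2.2)

1.03


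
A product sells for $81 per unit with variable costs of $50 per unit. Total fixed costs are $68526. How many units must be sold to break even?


Formula: BEQ = Fixed Costs / (Price - Variable Cost)
Contribution margin = $81 - $50 = $31/unit
BEQ = ceil($68526 / $31/unit) = ceil(2210.52) = 2211 units

2211 units


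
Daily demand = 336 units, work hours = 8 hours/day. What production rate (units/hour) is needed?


Formula: Production Rate = Daily Demand / Available Hours
Rate = 336 units/day / 8 hours/day
Rate = 42.0 units/hour

42.0 units/hour


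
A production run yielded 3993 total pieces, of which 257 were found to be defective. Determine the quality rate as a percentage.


Formula: Quality Rate = Good Pieces / Total Pieces * 100
Good pieces = 3993 - 257 = 3736
QR = 3736 / 3993 * 100 = 93.6%

93.6%


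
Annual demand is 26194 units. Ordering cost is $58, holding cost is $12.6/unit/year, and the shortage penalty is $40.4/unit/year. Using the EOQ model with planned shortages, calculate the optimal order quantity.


Formula: EOQ* = sqrt(2DS/H) * sqrt((H+P)/P)
Base EOQ = sqrt(2*26194*58/12.6) = 491.07 units
Correction = sqrt((12.6+40.4)/40.4) = 1.14537
EOQ* = 491.07 * 1.14537 = 562.5 units

562.5 units


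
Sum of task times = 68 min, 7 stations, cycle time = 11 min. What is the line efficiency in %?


Formula: Efficiency = Sum of Task Times / (N_stations * CT) * 100
Total station capacity = 7 stations * 11 min = 77 min
Efficiency = 68 / 77 * 100 = 88.3%

88.3%


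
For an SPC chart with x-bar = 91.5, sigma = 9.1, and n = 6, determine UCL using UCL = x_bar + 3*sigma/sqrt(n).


UCL = 91.5 + 3 * 9.1 / sqrt(6)

102.65


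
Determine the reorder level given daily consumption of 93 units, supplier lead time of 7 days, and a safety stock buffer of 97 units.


Formula: ROP = (Daily Demand * Lead Time) + Safety Stock
Demand during lead time = 93 * 7 = 651 units
ROP = 651 + 97 = 748 units

748 units


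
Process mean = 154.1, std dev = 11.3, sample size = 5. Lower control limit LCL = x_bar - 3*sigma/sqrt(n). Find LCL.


LCL = 154.1 - 3 * 11.3 / sqrt(5)

138.94


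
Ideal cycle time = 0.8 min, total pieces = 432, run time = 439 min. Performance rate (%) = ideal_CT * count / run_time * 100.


Formula: Performance = (Ideal CT * Total Count) / Run Time * 100
Ideal output time = 0.8 * 432 = 345.6 min
Performance = 345.6 / 439 * 100 = 78.7%

78.7%


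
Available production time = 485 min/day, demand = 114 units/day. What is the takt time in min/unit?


Formula: Takt Time = Available Production Time / Customer Demand
Takt = 485 min/day / 114 units/day
Takt = 4.25 min/unit

4.25 min/unit


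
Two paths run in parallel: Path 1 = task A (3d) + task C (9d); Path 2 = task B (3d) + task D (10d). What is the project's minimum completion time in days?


Path 1 = 3 + 9 = 12 days
Path 2 = 3 + 10 = 13 days
Duration = max(12, 13) = 13 days

13 days


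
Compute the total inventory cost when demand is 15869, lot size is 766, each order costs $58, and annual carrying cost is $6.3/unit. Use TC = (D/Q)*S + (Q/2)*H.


TC = 15869/766 * 58 + 766/2 * 6.3

$3614.47


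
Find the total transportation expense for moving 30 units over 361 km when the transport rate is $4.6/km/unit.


TC = dist * cost * units = 361 * 4.6 * 30 = $49818.00

$49818.00


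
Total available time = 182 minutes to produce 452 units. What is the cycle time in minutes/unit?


Formula: CT = Available Time / Number of Units
CT = 182 min / 452 units
CT = 0.4 min/unit

0.4 min/unit


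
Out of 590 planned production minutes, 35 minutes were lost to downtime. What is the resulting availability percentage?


Formula: Availability = (Planned Time - Downtime) / Planned Time * 100
Uptime = 590 - 35 = 555 min
Availability = 555 / 590 * 100 = 94.1%

94.1%


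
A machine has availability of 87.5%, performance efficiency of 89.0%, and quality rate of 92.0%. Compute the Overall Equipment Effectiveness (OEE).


Formula: OEE = Availability * Performance * Quality / 10000
A * P = 87.5% * 89.0% / 100 = 77.88%
OEE = 77.88% * 92.0% / 100 = 71.6%

71.6%


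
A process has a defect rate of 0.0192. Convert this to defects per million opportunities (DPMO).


DPMO = defect_rate * 1000000 = 0.0192 * 1000000

19200


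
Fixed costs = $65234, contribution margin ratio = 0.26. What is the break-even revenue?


Formula: BER = Fixed Costs / Contribution Margin Ratio
BER = $65234 / 0.26
BER = $250900.00 (to the nearest cent)

$250900.00


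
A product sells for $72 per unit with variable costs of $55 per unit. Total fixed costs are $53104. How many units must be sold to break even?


Formula: BEQ = Fixed Costs / (Price - Variable Cost)
Contribution margin = $72 - $55 = $17/unit
BEQ = ceil($53104 / $17/unit) = ceil(3123.76) = 3124 units

3124 units


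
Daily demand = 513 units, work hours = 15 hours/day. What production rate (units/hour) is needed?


Formula: Production Rate = Daily Demand / Available Hours
Rate = 513 units/day / 15 hours/day
Rate = 34.2 units/hour

34.2 units/hour


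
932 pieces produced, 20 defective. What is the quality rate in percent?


Formula: Quality Rate = Good Pieces / Total Pieces * 100
Good pieces = 932 - 20 = 912
QR = 912 / 932 * 100 = 97.9%

97.9%


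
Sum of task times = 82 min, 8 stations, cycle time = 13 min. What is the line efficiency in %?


Formula: Efficiency = Sum of Task Times / (N_stations * CT) * 100
Total station capacity = 8 stations * 13 min = 104 min
Efficiency = 82 / 104 * 100 = 78.8%

78.8%


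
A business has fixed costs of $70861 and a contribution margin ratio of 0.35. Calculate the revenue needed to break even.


Formula: BER = Fixed Costs / Contribution Margin Ratio
BER = $70861 / 0.35
BER = $202460.00 (to the nearest cent)

$202460.00


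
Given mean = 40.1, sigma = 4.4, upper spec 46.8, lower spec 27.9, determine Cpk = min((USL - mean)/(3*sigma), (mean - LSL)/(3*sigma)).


Cpu = (46.8 - 40.1) / (3 * 4.4) = 0.51
Cpl = (40.1 - 27.9) / (3 * 4.4) = 0.92
Cpk = min(0.51, 0.92) = 0.51

0.51


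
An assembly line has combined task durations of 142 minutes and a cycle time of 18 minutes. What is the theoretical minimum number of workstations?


Formula: N_min = ceil(Sum of Task Times / Cycle Time)
N_min = ceil(142 min / 18 min) = ceil(7.8889)
N_min = 8 stations

8


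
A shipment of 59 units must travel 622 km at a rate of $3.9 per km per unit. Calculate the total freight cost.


TC = dist * cost * units = 622 * 3.9 * 59 = $143122.20

$143122.20


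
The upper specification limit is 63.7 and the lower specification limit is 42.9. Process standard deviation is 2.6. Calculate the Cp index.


Cp = (63.7 - 42.9) / (6 * 2.6)

1.33


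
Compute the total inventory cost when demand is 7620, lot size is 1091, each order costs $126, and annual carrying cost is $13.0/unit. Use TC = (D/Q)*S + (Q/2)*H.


TC = 7620/1091 * 126 + 1091/2 * 13.0

$7971.54


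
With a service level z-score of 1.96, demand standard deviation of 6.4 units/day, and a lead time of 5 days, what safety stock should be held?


Formula: SS = z * sigma_d * sqrt(LT)
sqrt(LT) = sqrt(5) = 2.2361
SS = 1.96 * 6.4 * 2.2361
SS = 28.0 units

28.0 units


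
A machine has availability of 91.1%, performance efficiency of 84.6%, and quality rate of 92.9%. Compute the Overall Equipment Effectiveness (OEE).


Formula: OEE = Availability * Performance * Quality / 10000
A * P = 91.1% * 84.6% / 100 = 77.07%
OEE = 77.07% * 92.9% / 100 = 71.6%

71.6%


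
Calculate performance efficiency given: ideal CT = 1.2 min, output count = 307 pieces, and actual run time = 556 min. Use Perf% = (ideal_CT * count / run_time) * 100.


Formula: Performance = (Ideal CT * Total Count) / Run Time * 100
Ideal output time = 1.2 * 307 = 368.4 min
Performance = 368.4 / 556 * 100 = 66.3%

66.3%


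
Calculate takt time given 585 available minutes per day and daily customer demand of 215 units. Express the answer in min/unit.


Formula: Takt Time = Available Production Time / Customer Demand
Takt = 585 min/day / 215 units/day
Takt = 2.72 min/unit

2.72 min/unit


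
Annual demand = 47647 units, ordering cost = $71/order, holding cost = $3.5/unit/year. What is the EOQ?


Formula: EOQ = sqrt(2 * D * S / H)
Numerator: 2 * 47647 * 71 = 6765874
2DS/H = 6765874 / 3.5 = 1933106.9
EOQ = sqrt(1933106.9) = 1390.4 units

1390.4 units


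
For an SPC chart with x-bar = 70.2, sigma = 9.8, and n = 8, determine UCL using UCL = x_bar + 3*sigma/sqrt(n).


UCL = 70.2 + 3 * 9.8 / sqrt(8)

80.59


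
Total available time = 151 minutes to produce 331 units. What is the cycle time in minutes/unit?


Formula: CT = Available Time / Number of Units
CT = 151 min / 331 units
CT = 0.46 min/unit

0.46 min/unit


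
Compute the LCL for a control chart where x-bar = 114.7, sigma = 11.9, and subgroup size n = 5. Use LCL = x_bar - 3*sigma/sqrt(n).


LCL = 114.7 - 3 * 11.9 / sqrt(5)

98.73


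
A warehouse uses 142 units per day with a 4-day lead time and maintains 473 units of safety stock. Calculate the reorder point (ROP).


Formula: ROP = (Daily Demand * Lead Time) + Safety Stock
Demand during lead time = 142 * 4 = 568 units
ROP = 568 + 473 = 1041 units

1041 units


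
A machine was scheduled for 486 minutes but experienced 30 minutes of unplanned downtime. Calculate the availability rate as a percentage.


Formula: Availability = (Planned Time - Downtime) / Planned Time * 100
Uptime = 486 - 30 = 456 min
Availability = 456 / 486 * 100 = 93.8%

93.8%


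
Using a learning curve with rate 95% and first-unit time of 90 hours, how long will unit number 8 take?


Formula: T_n = T_1 * (learning_rate)^(log2(n)) where learning_rate = rate/100
Doublings = log2(8) = 3
T_n = 90 * 0.95^3
T_n = 90 * 0.8574 = 77.2 hours

77.2 hours


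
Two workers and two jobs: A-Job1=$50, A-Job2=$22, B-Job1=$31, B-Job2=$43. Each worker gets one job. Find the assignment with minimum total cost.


Option 1: A->1 + B->2 = $50 + $43 = $93
Option 2: A->2 + B->1 = $22 + $31 = $53
Min cost = min($93, $53) = $53

$53


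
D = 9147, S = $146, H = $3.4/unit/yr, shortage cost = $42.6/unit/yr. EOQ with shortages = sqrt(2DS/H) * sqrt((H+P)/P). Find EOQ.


Formula: EOQ* = sqrt(2DS/H) * sqrt((H+P)/P)
Base EOQ = sqrt(2*9147*146/3.4) = 886.32 units
Correction = sqrt((3.4+42.6)/42.6) = 1.03914
EOQ* = 886.32 * 1.03914 = 921.0 units

921.0 units


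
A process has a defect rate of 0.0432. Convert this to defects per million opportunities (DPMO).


DPMO = defect_rate * 1000000 = 0.0432 * 1000000

43200


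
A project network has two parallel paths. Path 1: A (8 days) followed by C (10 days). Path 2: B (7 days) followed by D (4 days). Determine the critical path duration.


Path 1 = 8 + 10 = 18 days
Path 2 = 7 + 4 = 11 days
Duration = max(18, 11) = 18 days

18 days


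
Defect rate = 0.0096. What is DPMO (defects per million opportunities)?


DPMO = defect_rate * 1000000 = 0.0096 * 1000000

9600


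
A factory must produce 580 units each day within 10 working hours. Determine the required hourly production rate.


Formula: Production Rate = Daily Demand / Available Hours
Rate = 580 units/day / 10 hours/day
Rate = 58.0 units/hour

58.0 units/hour


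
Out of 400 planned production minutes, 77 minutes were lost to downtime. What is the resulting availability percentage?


Formula: Availability = (Planned Time - Downtime) / Planned Time * 100
Uptime = 400 - 77 = 323 min
Availability = 323 / 400 * 100 = 80.8%

80.8%


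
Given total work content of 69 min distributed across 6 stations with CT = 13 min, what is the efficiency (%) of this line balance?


Formula: Efficiency = Sum of Task Times / (N_stations * CT) * 100
Total station capacity = 6 stations * 13 min = 78 min
Efficiency = 69 / 78 * 100 = 88.5%

88.5%


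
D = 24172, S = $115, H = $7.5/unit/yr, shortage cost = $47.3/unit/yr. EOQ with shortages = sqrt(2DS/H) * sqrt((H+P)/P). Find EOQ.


Formula: EOQ* = sqrt(2DS/H) * sqrt((H+P)/P)
Base EOQ = sqrt(2*24172*115/7.5) = 860.97 units
Correction = sqrt((7.5+47.3)/47.3) = 1.07637
EOQ* = 860.97 * 1.07637 = 926.7 units

926.7 units


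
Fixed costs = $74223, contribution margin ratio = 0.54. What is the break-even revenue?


Formula: BER = Fixed Costs / Contribution Margin Ratio
BER = $74223 / 0.54
BER = $137450.00 (to the nearest cent)

$137450.00
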